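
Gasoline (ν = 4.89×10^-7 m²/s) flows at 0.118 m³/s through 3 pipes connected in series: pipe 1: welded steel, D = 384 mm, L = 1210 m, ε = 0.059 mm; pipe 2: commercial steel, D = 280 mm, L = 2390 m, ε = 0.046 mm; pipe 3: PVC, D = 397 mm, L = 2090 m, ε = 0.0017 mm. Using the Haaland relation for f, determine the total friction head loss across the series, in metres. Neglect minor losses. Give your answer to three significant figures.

H ≈ 27.9 m

Pipe 1: V = 1.019 m/s, Re = 8.00×10^5, ε/D = 1.54×10^-4, f = 0.01427, h_1 = f(L/D)V²/2g = 2.378 m
Pipe 2: V = 1.916 m/s, Re = 1.10×10^6, ε/D = 1.64×10^-4, f = 0.01411, h_2 = f(L/D)V²/2g = 22.54 m
Pipe 3: V = 0.9533 m/s, Re = 7.74×10^5, ε/D = 4.28×10^-6, f = 0.01216, h_3 = f(L/D)V²/2g = 2.966 m
Series → Q common, losses add: H = Σh = 27.89 m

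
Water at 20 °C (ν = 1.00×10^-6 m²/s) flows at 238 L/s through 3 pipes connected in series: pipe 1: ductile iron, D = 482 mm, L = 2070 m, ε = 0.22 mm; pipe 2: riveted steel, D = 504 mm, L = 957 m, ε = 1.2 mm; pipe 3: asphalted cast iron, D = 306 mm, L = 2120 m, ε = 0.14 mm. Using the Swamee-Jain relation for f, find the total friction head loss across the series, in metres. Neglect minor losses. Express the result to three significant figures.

H ≈ 72.8 m

Pipe 1: V = 1.304 m/s, Re = 6.29×10^5, ε/D = 4.56×10^-4, f = 0.01730, h_1 = f(L/D)V²/2g = 6.443 m
Pipe 2: V = 1.193 m/s, Re = 6.01×10^5, ε/D = 0.00238, f = 0.02491, h_2 = f(L/D)V²/2g = 3.431 m
Pipe 3: V = 3.236 m/s, Re = 9.90×10^5, ε/D = 4.58×10^-4, f = 0.01701, h_3 = f(L/D)V²/2g = 62.91 m
Series → Q common, losses add: H = Σh = 72.79 m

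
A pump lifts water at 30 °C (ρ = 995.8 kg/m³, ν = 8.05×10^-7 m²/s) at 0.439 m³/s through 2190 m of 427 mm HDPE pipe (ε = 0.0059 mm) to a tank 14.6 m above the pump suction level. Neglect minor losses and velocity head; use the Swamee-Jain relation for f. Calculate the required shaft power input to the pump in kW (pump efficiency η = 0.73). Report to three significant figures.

P_shaft ≈ 247 kW

V = 4Q/(πD²) = 3.066 m/s; Re = 1.63×10^6; ε/D = 1.38×10^-5; f = 0.01116
h_f = f(L/D)V²/2g = 27.42 m
Total head H = z + h_f = 14.6 + 27.42 = 42.02 m
P_hyd = ρgQH = 995.8·9.81·0.439·42.02 = 180.2 kW
P_shaft = P_hyd/η = 180.2/0.73 = 246.8 kW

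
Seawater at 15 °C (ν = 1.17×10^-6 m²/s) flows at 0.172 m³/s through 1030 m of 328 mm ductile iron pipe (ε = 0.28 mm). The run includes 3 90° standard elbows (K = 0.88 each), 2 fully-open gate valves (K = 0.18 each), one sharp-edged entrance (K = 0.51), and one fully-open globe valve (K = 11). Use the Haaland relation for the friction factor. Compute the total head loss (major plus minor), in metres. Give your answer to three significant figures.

V = 4Q/(πD²) = 2.036 m/s; V²/2g = 0.2112 m
Re = 5.71×10^5, ε/D = 8.54×10^-4 → f = 0.01945 (Haaland)
Major: h_f = f(L/D)·V²/2g = 0.01945·3140·0.2112 = 12.90 m
Minor: ΣK = 14.5; h_m = ΣK·V²/2g = 3.064 m
Total H_L = 12.90 + 3.064 = 15.97 m

H_L ≈ 16.0 m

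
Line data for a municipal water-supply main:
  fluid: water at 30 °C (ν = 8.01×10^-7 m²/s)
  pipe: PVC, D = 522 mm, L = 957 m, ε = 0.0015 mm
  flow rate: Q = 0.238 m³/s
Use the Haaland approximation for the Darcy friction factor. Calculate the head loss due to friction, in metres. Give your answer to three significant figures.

V = 4Q/(πD²) = 4·0.238/(π·0.522²) = 1.112 m/s
Re = VD/ν = 1.112·0.522/8.01×10^-7 = 7.25×10^5 → turbulent
ε/D = 0.0015/522 = 2.87×10^-6
Haaland: f = 0.01228
h_f = f(L/D)V²/(2g) = 0.01228·(957/0.522)·1.112²/(2·9.81) = 1.419 m

h_f ≈ 1.42 m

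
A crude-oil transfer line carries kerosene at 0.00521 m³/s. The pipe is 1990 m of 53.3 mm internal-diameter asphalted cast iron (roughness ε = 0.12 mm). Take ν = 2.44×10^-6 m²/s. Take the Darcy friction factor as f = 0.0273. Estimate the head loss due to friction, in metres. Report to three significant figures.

V = 4Q/(πD²) = 4·0.00521/(π·0.0533²) = 2.335 m/s
h_f = f(L/D)V²/(2g) = 0.02730·(1990/0.0533)·2.335²/(2·9.81) = 283.3 m

h_f ≈ 283 m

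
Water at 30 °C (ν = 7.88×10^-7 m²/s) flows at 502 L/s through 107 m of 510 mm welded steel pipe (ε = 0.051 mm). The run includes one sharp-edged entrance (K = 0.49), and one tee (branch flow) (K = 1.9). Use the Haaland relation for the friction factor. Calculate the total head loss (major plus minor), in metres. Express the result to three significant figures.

H_L ≈ 1.57 m

V = 4Q/(πD²) = 2.457 m/s; V²/2g = 0.3078 m
Re = 1.59×10^6, ε/D = 1.00×10^-4 → f = 0.01290 (Haaland)
Major: h_f = f(L/D)·V²/2g = 0.01290·209.8·0.3078 = 0.8330 m
Minor: ΣK = 2.39; h_m = ΣK·V²/2g = 0.7356 m
Total H_L = 0.8330 + 0.7356 = 1.569 m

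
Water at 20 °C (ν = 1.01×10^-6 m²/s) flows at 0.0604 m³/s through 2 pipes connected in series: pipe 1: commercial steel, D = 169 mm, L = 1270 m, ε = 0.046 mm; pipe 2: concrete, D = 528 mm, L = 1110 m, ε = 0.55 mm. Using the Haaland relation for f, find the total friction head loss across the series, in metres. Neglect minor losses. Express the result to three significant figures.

Pipe 1: V = 2.693 m/s, Re = 4.51×10^5, ε/D = 2.72×10^-4, f = 0.01605, h_1 = f(L/D)V²/2g = 44.56 m
Pipe 2: V = 0.2759 m/s, Re = 1.44×10^5, ε/D = 0.00104, f = 0.02149, h_2 = f(L/D)V²/2g = 0.1752 m
Series → Q common, losses add: H = Σh = 44.73 m

H ≈ 44.7 m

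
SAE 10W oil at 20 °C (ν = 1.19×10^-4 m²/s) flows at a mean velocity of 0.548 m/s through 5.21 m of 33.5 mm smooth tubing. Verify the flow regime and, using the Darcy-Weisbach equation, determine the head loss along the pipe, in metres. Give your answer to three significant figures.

h_f ≈ 0.988 m

Re = VD/ν = 0.548·0.03350/1.19×10^-4 = 154 → laminar (Re < 2300)
f = 64/Re = 0.4149
h_f = f(L/D)V²/(2g) = 0.4149·(5.21/0.03350)·0.548²/(2·9.81) = 0.9875 m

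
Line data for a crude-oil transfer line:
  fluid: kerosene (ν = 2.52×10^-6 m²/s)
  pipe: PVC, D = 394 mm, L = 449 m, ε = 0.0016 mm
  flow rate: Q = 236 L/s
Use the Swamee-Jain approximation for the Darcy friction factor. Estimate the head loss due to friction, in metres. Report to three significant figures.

h_f ≈ 3.13 m

V = 4Q/(πD²) = 4·0.236/(π·0.394²) = 1.936 m/s
Re = VD/ν = 1.936·0.394/2.52×10^-6 = 3.03×10^5 → turbulent
ε/D = 0.0016/394 = 4.06×10^-6
Swamee-Jain: f = 0.01440
h_f = f(L/D)V²/(2g) = 0.01440·(449/0.394)·1.936²/(2·9.81) = 3.134 m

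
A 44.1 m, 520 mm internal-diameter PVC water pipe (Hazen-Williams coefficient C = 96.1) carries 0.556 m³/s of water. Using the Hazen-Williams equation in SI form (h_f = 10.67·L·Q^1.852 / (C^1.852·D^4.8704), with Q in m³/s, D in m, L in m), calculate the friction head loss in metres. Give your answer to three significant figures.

h_f ≈ 0.816 m

h_f = 10.67·44.1·0.556^1.852 / (96.1^1.852·0.520^4.8704) = 0.8159 m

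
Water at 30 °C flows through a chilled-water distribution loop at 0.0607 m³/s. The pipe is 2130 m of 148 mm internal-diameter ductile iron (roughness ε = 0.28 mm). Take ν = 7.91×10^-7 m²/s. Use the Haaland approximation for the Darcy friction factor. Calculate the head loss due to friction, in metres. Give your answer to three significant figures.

V = 4Q/(πD²) = 4·0.0607/(π·0.148²) = 3.528 m/s
Re = VD/ν = 3.528·0.148/7.91×10^-7 = 6.60×10^5 → turbulent
ε/D = 0.28/148 = 0.00189
Haaland: f = 0.02338
h_f = f(L/D)V²/(2g) = 0.02338·(2130/0.148)·3.528²/(2·9.81) = 213.5 m

h_f ≈ 214 m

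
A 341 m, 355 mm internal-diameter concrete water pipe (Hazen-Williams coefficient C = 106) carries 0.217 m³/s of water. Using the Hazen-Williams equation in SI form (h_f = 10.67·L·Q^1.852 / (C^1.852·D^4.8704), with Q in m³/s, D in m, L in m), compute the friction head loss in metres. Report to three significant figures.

h_f ≈ 5.91 m

h_f = 10.67·341·0.217^1.852 / (106^1.852·0.355^4.8704) = 5.912 m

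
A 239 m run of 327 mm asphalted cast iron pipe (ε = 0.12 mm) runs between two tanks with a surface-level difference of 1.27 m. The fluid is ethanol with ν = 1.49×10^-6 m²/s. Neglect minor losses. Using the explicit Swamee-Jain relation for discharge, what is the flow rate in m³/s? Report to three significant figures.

Swamee-Jain (Type II): Q = -0.965·√(gD⁵h_f/L)·ln[ε/(3.7D) + √(3.17ν²L/(gD³h_f))]
√(gD⁵h_f/L) = √(9.81·0.327⁵·1.27/239) = 0.01396
ε/(3.7D) = 9.92×10^-5; √(3.17ν²L/(gD³h_f)) = 6.21×10^-5
Q = -0.965·0.01396·ln(1.613×10^-4) = 0.1176 m³/s
Check: V = 1.40 m/s, Re = 3.07×10^5, f = 0.01748, h_f = 1.28 m ≈ 1.27 m ✓

Q ≈ 0.118 m³/s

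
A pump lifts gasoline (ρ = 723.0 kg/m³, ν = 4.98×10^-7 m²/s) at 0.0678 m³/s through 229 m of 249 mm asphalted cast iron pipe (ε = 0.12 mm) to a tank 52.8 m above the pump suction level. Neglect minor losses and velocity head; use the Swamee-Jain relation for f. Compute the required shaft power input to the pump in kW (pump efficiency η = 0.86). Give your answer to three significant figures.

P_shaft ≈ 30.4 kW

V = 4Q/(πD²) = 1.392 m/s; Re = 6.96×10^5; ε/D = 4.82×10^-4; f = 0.01740
h_f = f(L/D)V²/2g = 1.581 m
Total head H = z + h_f = 52.8 + 1.581 = 54.38 m
P_hyd = ρgQH = 723.0·9.81·0.0678·54.38 = 26.15 kW
P_shaft = P_hyd/η = 26.15/0.86 = 30.41 kW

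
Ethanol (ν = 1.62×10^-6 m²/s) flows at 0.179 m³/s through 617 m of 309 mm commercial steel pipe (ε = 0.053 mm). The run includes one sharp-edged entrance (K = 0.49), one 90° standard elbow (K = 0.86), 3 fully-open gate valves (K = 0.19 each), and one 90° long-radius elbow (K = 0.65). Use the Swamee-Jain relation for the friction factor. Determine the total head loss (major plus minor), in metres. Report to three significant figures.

V = 4Q/(πD²) = 2.387 m/s; V²/2g = 0.2904 m
Re = 4.55×10^5, ε/D = 1.72×10^-4 → f = 0.01537 (Swamee-Jain)
Major: h_f = f(L/D)·V²/2g = 0.01537·1997·0.2904 = 8.914 m
Minor: ΣK = 2.57; h_m = ΣK·V²/2g = 0.7463 m
Total H_L = 8.914 + 0.7463 = 9.660 m

H_L ≈ 9.66 m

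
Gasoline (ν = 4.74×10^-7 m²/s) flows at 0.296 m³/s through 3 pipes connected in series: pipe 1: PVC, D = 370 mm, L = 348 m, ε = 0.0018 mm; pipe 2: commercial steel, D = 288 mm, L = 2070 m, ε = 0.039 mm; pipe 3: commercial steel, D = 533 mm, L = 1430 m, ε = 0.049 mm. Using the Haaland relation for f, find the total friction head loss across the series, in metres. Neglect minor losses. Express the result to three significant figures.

H ≈ 106 m

Pipe 1: V = 2.753 m/s, Re = 2.15×10^6, ε/D = 4.86×10^-6, f = 0.01037, h_1 = f(L/D)V²/2g = 3.768 m
Pipe 2: V = 4.544 m/s, Re = 2.76×10^6, ε/D = 1.35×10^-4, f = 0.01317, h_2 = f(L/D)V²/2g = 99.58 m
Pipe 3: V = 1.327 m/s, Re = 1.49×10^6, ε/D = 9.19×10^-5, f = 0.01281, h_3 = f(L/D)V²/2g = 3.084 m
Series → Q common, losses add: H = Σh = 106.4 m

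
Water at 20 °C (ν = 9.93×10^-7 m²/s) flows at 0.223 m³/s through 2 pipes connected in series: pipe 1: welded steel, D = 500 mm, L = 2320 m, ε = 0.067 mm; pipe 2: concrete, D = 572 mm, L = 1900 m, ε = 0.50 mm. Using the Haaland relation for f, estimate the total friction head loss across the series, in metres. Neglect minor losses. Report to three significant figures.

Pipe 1: V = 1.136 m/s, Re = 5.72×10^5, ε/D = 1.34×10^-4, f = 0.01444, h_1 = f(L/D)V²/2g = 4.405 m
Pipe 2: V = 0.8678 m/s, Re = 5.00×10^5, ε/D = 8.74×10^-4, f = 0.01962, h_2 = f(L/D)V²/2g = 2.502 m
Series → Q common, losses add: H = Σh = 6.907 m

H ≈ 6.91 m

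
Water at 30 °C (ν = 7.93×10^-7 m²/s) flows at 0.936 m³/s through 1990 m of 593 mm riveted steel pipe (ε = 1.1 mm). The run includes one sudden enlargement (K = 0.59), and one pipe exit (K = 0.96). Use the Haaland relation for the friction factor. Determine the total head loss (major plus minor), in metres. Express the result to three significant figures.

V = 4Q/(πD²) = 3.389 m/s; V²/2g = 0.5854 m
Re = 2.53×10^6, ε/D = 0.00185 → f = 0.02307 (Haaland)
Major: h_f = f(L/D)·V²/2g = 0.02307·3356·0.5854 = 45.33 m
Minor: ΣK = 1.55; h_m = ΣK·V²/2g = 0.9074 m
Total H_L = 45.33 + 0.9074 = 46.23 m

H_L ≈ 46.2 m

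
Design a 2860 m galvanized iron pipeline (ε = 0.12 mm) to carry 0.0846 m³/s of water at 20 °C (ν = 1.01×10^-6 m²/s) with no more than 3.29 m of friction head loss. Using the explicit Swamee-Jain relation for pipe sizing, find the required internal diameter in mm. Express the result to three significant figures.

D ≈ 394 mm

Swamee-Jain (Type III): D = 0.66·[ε^1.25·(LQ²/(gh_f))^4.75 + ν·Q^9.4·(L/(gh_f))^5.2]^0.04
LQ²/(gh_f) = 0.6342; L/(gh_f) = 88.61
Term 1 = ε^1.25·(…)^4.75 = 1.44×10^-6; Term 2 = ν·Q^9.4·(…)^5.2 = 1.12×10^-6
D = 0.66·(1.44×10^-6 + 1.12×10^-6)^0.04 = 0.3944 m = 394 mm
Check: V = 0.693 m/s, Re = 2.70×10^5, f = 0.01726, h_f = 3.06 m ≈ 3.29 m ✓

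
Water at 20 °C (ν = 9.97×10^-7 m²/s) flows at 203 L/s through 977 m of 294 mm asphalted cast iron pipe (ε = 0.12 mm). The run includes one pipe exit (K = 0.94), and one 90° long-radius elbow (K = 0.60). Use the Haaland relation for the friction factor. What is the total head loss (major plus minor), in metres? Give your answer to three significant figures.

H_L ≈ 25.8 m

V = 4Q/(πD²) = 2.990 m/s; V²/2g = 0.4557 m
Re = 8.82×10^5, ε/D = 4.08×10^-4 → f = 0.01657 (Haaland)
Major: h_f = f(L/D)·V²/2g = 0.01657·3323·0.4557 = 25.09 m
Minor: ΣK = 1.54; h_m = ΣK·V²/2g = 0.7019 m
Total H_L = 25.09 + 0.7019 = 25.80 m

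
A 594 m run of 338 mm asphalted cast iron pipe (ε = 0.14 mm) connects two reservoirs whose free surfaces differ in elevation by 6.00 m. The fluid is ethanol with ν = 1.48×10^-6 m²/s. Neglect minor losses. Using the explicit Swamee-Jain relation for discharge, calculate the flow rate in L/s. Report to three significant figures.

Q ≈ 177 L/s

Swamee-Jain (Type II): Q = -0.965·√(gD⁵h_f/L)·ln[ε/(3.7D) + √(3.17ν²L/(gD³h_f))]
√(gD⁵h_f/L) = √(9.81·0.338⁵·6.00/594) = 0.02091
ε/(3.7D) = 1.12×10^-4; √(3.17ν²L/(gD³h_f)) = 4.26×10^-5
Q = -0.965·0.02091·ln(1.545×10^-4) = 0.1770 m³/s
Check: V = 1.97 m/s, Re = 4.51×10^5, f = 0.01732, h_f = 6.04 m ≈ 6.00 m ✓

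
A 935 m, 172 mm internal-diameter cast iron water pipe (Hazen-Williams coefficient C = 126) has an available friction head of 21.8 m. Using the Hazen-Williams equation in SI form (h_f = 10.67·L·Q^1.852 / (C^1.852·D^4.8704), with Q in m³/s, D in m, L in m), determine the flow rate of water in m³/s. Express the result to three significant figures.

Q ≈ 0.0450 m³/s

Rearranging: Q = [h_f·C^1.852·D^4.8704 / (10.67·L)]^(1/1.852)
Q = [21.8·126^1.852·0.172^4.8704 / (10.67·935)]^0.540 = 0.04502 m³/s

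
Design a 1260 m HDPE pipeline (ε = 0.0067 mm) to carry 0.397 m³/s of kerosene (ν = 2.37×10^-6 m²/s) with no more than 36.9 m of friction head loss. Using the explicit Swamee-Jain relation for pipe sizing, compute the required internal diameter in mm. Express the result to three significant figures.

D ≈ 361 mm

Swamee-Jain (Type III): D = 0.66·[ε^1.25·(LQ²/(gh_f))^4.75 + ν·Q^9.4·(L/(gh_f))^5.2]^0.04
LQ²/(gh_f) = 0.5486; L/(gh_f) = 3.481
Term 1 = ε^1.25·(…)^4.75 = 1.97×10^-8; Term 2 = ν·Q^9.4·(…)^5.2 = 2.63×10^-7
D = 0.66·(1.97×10^-8 + 2.63×10^-7)^0.04 = 0.3611 m = 361 mm
Check: V = 3.88 m/s, Re = 5.91×10^5, f = 0.01303, h_f = 34.8 m ≈ 36.9 m ✓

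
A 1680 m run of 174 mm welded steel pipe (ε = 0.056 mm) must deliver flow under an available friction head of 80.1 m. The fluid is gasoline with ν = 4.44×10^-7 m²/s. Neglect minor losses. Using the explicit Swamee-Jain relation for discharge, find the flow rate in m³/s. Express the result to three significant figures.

Swamee-Jain (Type II): Q = -0.965·√(gD⁵h_f/L)·ln[ε/(3.7D) + √(3.17ν²L/(gD³h_f))]
√(gD⁵h_f/L) = √(9.81·0.174⁵·80.1/1680) = 0.008637
ε/(3.7D) = 8.70×10^-5; √(3.17ν²L/(gD³h_f)) = 1.59×10^-5
Q = -0.965·0.008637·ln(1.029×10^-4) = 0.07653 m³/s
Check: V = 3.22 m/s, Re = 1.26×10^6, f = 0.01581, h_f = 80.6 m ≈ 80.1 m ✓

Q ≈ 0.0765 m³/s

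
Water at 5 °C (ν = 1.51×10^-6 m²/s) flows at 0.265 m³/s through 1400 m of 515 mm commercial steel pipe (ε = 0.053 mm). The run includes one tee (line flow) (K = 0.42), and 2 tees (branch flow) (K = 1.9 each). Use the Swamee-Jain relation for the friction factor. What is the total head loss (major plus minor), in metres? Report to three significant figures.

H_L ≈ 3.65 m

V = 4Q/(πD²) = 1.272 m/s; V²/2g = 0.08249 m
Re = 4.34×10^5, ε/D = 1.03×10^-4 → f = 0.01474 (Swamee-Jain)
Major: h_f = f(L/D)·V²/2g = 0.01474·2718·0.08249 = 3.306 m
Minor: ΣK = 4.22; h_m = ΣK·V²/2g = 0.3481 m
Total H_L = 3.306 + 0.3481 = 3.654 m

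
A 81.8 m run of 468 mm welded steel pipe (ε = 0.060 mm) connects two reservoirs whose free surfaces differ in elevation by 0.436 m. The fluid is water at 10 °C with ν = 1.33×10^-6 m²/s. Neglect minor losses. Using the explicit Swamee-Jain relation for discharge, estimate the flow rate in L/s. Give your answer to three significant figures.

Swamee-Jain (Type II): Q = -0.965·√(gD⁵h_f/L)·ln[ε/(3.7D) + √(3.17ν²L/(gD³h_f))]
√(gD⁵h_f/L) = √(9.81·0.468⁵·0.436/81.8) = 0.03426
ε/(3.7D) = 3.47×10^-5; √(3.17ν²L/(gD³h_f)) = 3.23×10^-5
Q = -0.965·0.03426·ln(6.700×10^-5) = 0.3178 m³/s
Check: V = 1.85 m/s, Re = 6.50×10^5, f = 0.01441, h_f = 0.438 m ≈ 0.436 m ✓

Q ≈ 318 L/s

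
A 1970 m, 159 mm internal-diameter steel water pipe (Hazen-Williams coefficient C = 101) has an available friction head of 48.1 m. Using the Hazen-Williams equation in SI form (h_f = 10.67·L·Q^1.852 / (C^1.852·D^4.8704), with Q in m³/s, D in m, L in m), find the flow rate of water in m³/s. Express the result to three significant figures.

Q ≈ 0.0301 m³/s

Rearranging: Q = [h_f·C^1.852·D^4.8704 / (10.67·L)]^(1/1.852)
Q = [48.1·101^1.852·0.159^4.8704 / (10.67·1970)]^0.540 = 0.03009 m³/s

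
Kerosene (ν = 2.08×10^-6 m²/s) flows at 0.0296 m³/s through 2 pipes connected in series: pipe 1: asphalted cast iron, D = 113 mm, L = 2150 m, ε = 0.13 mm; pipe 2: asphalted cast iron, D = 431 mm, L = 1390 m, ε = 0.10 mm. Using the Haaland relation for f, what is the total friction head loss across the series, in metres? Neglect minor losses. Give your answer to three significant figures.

Pipe 1: V = 2.952 m/s, Re = 1.60×10^5, ε/D = 0.00115, f = 0.02175, h_1 = f(L/D)V²/2g = 183.7 m
Pipe 2: V = 0.2029 m/s, Re = 4.20×10^4, ε/D = 2.32×10^-4, f = 0.02217, h_2 = f(L/D)V²/2g = 0.1500 m
Series → Q common, losses add: H = Σh = 183.9 m

H ≈ 184 m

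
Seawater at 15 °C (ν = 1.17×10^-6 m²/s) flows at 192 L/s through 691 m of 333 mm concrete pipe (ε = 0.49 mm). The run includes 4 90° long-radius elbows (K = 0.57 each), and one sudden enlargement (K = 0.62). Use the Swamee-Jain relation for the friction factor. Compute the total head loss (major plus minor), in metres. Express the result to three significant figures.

V = 4Q/(πD²) = 2.205 m/s; V²/2g = 0.2477 m
Re = 6.27×10^5, ε/D = 0.00147 → f = 0.02209 (Swamee-Jain)
Major: h_f = f(L/D)·V²/2g = 0.02209·2075·0.2477 = 11.36 m
Minor: ΣK = 2.90; h_m = ΣK·V²/2g = 0.7184 m
Total H_L = 11.36 + 0.7184 = 12.07 m

H_L ≈ 12.1 m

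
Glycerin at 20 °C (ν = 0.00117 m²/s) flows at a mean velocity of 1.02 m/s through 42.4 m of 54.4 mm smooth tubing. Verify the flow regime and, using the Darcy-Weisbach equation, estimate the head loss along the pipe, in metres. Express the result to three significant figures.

h_f ≈ 55.8 m

Re = VD/ν = 1.02·0.05440/0.00117 = 47.4 → laminar (Re < 2300)
f = 64/Re = 1.349
h_f = f(L/D)V²/(2g) = 1.349·(42.4/0.05440)·1.02²/(2·9.81) = 55.77 m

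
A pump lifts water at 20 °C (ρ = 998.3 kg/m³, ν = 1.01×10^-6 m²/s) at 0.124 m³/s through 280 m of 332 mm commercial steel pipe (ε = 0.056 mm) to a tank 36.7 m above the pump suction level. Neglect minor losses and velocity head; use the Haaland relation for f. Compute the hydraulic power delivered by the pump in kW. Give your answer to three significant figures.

V = 4Q/(πD²) = 1.432 m/s; Re = 4.71×10^5; ε/D = 1.69×10^-4; f = 0.01507
h_f = f(L/D)V²/2g = 1.329 m
Total head H = z + h_f = 36.7 + 1.329 = 38.03 m
P_hyd = ρgQH = 998.3·9.81·0.124·38.03 = 46.18 kW

P_hyd ≈ 46.2 kW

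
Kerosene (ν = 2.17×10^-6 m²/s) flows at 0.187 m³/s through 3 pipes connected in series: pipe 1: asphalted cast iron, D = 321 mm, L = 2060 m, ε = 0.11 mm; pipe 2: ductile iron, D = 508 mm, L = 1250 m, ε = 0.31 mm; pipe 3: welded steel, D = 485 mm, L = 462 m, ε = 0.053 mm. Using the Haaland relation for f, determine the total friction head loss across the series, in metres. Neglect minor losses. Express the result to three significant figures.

H ≈ 32.4 m

Pipe 1: V = 2.311 m/s, Re = 3.42×10^5, ε/D = 3.43×10^-4, f = 0.01692, h_1 = f(L/D)V²/2g = 29.54 m
Pipe 2: V = 0.9226 m/s, Re = 2.16×10^5, ε/D = 6.10×10^-4, f = 0.01909, h_2 = f(L/D)V²/2g = 2.038 m
Pipe 3: V = 1.012 m/s, Re = 2.26×10^5, ε/D = 1.09×10^-4, f = 0.01595, h_3 = f(L/D)V²/2g = 0.7933 m
Series → Q common, losses add: H = Σh = 32.37 m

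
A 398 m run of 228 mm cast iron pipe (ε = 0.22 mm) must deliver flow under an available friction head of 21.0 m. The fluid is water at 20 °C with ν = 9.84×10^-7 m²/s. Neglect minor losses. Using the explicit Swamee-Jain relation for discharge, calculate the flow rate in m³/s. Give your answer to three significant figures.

Q ≈ 0.141 m³/s

Swamee-Jain (Type II): Q = -0.965·√(gD⁵h_f/L)·ln[ε/(3.7D) + √(3.17ν²L/(gD³h_f))]
√(gD⁵h_f/L) = √(9.81·0.228⁵·21.0/398) = 0.01786
ε/(3.7D) = 2.61×10^-4; √(3.17ν²L/(gD³h_f)) = 2.24×10^-5
Q = -0.965·0.01786·ln(2.832×10^-4) = 0.1408 m³/s
Check: V = 3.45 m/s, Re = 7.99×10^5, f = 0.01996, h_f = 21.1 m ≈ 21.0 m ✓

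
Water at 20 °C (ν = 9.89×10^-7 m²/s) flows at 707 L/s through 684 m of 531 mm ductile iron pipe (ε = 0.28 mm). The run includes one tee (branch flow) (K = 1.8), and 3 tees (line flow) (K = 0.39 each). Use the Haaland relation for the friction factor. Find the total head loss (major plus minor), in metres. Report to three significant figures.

V = 4Q/(πD²) = 3.193 m/s; V²/2g = 0.5195 m
Re = 1.71×10^6, ε/D = 5.27×10^-4 → f = 0.01719 (Haaland)
Major: h_f = f(L/D)·V²/2g = 0.01719·1288·0.5195 = 11.50 m
Minor: ΣK = 2.97; h_m = ΣK·V²/2g = 1.543 m
Total H_L = 11.50 + 1.543 = 13.04 m

H_L ≈ 13.0 m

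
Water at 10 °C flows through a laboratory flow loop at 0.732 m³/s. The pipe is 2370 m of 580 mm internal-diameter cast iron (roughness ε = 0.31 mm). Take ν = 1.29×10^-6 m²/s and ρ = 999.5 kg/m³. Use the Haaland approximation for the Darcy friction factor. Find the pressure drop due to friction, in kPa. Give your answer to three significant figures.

V = 4Q/(πD²) = 4·0.732/(π·0.580²) = 2.771 m/s
Re = VD/ν = 2.771·0.580/1.29×10^-6 = 1.25×10^6 → turbulent
ε/D = 0.31/580 = 5.34×10^-4
Haaland: f = 0.01733
h_f = f(L/D)V²/(2g) = 0.01733·(2370/0.580)·2.771²/(2·9.81) = 27.70 m
Δp = ρg·h_f = 999.5·9.81·27.70 = 271.6 kPa

Δp ≈ 272 kPa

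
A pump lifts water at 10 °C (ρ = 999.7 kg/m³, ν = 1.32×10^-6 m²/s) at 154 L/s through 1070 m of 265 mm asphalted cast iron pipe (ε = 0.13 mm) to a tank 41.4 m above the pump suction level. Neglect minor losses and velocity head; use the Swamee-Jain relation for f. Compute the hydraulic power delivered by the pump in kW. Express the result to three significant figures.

V = 4Q/(πD²) = 2.792 m/s; Re = 5.61×10^5; ε/D = 4.91×10^-4; f = 0.01762
h_f = f(L/D)V²/2g = 28.27 m
Total head H = z + h_f = 41.4 + 28.27 = 69.67 m
P_hyd = ρgQH = 999.7·9.81·0.154·69.67 = 105.2 kW

P_hyd ≈ 105 kW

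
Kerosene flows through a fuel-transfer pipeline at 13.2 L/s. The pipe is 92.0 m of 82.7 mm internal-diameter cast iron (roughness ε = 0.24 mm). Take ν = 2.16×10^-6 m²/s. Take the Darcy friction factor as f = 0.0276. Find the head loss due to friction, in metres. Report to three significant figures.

V = 4Q/(πD²) = 4·0.0132/(π·0.0827²) = 2.457 m/s
h_f = f(L/D)V²/(2g) = 0.02760·(92.0/0.0827)·2.457²/(2·9.81) = 9.450 m

h_f ≈ 9.45 m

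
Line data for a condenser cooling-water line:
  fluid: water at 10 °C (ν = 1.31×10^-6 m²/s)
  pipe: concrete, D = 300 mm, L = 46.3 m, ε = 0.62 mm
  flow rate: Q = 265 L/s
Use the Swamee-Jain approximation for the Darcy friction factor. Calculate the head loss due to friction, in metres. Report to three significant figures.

V = 4Q/(πD²) = 4·0.265/(π·0.300²) = 3.749 m/s
Re = VD/ν = 3.749·0.300/1.31×10^-6 = 8.59×10^5 → turbulent
ε/D = 0.62/300 = 0.00207
Swamee-Jain: f = 0.02392
h_f = f(L/D)V²/(2g) = 0.02392·(46.3/0.300)·3.749²/(2·9.81) = 2.644 m

h_f ≈ 2.64 m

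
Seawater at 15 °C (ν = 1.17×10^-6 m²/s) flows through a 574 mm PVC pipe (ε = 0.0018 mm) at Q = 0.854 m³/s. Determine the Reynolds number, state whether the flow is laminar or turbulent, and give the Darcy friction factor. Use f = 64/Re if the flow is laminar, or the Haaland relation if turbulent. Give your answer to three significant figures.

Re ≈ 1.62×10^6; turbulent; f ≈ 0.0108

V = 4Q/(πD²) = 3.300 m/s
Re = VD/ν = 3.300·0.574/1.17×10^-6 = 1.62×10^6
Re > 4000 → turbulent; ε/D = 3.14×10^-6
Haaland: f = 0.01077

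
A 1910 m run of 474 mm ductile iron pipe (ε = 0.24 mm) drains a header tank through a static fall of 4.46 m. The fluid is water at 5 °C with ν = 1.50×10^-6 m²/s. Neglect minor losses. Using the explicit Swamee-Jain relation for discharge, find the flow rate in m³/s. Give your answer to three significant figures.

Swamee-Jain (Type II): Q = -0.965·√(gD⁵h_f/L)·ln[ε/(3.7D) + √(3.17ν²L/(gD³h_f))]
√(gD⁵h_f/L) = √(9.81·0.474⁵·4.46/1910) = 0.02341
ε/(3.7D) = 1.37×10^-4; √(3.17ν²L/(gD³h_f)) = 5.41×10^-5
Q = -0.965·0.02341·ln(1.909×10^-4) = 0.1935 m³/s
Check: V = 1.10 m/s, Re = 3.46×10^5, f = 0.01819, h_f = 4.49 m ≈ 4.46 m ✓

Q ≈ 0.193 m³/s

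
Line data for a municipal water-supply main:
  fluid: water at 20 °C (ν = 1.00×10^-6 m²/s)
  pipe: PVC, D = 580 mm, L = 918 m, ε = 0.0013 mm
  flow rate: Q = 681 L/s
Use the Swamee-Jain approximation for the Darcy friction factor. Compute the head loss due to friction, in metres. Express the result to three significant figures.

h_f ≈ 5.86 m

V = 4Q/(πD²) = 4·0.681/(π·0.580²) = 2.578 m/s
Re = VD/ν = 2.578·0.580/1.00×10^-6 = 1.49×10^6 → turbulent
ε/D = 0.0013/580 = 2.24×10^-6
Swamee-Jain: f = 0.01093
h_f = f(L/D)V²/(2g) = 0.01093·(918/0.580)·2.578²/(2·9.81) = 5.859 m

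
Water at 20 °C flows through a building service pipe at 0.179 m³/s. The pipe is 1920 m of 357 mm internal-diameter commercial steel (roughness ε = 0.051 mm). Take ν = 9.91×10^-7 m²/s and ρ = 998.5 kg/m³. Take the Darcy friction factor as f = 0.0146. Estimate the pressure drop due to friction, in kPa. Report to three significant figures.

V = 4Q/(πD²) = 4·0.179/(π·0.357²) = 1.788 m/s
h_f = f(L/D)V²/(2g) = 0.01460·(1920/0.357)·1.788²/(2·9.81) = 12.80 m
Δp = ρg·h_f = 998.5·9.81·12.80 = 125.4 kPa

Δp ≈ 125 kPa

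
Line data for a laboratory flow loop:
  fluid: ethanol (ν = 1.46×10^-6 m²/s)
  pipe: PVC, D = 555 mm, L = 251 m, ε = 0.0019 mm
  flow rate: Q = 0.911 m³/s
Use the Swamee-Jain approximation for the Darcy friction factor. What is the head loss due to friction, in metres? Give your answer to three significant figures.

h_f ≈ 3.61 m

V = 4Q/(πD²) = 4·0.911/(π·0.555²) = 3.766 m/s
Re = VD/ν = 3.766·0.555/1.46×10^-6 = 1.43×10^6 → turbulent
ε/D = 0.0019/555 = 3.42×10^-6
Swamee-Jain: f = 0.01104
h_f = f(L/D)V²/(2g) = 0.01104·(251/0.555)·3.766²/(2·9.81) = 3.610 m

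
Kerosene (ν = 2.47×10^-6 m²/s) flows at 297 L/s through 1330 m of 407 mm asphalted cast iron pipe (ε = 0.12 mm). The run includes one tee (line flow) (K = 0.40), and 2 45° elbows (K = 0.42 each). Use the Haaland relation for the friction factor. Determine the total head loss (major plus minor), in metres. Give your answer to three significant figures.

H_L ≈ 14.6 m

V = 4Q/(πD²) = 2.283 m/s; V²/2g = 0.2656 m
Re = 3.76×10^5, ε/D = 2.95×10^-4 → f = 0.01645 (Haaland)
Major: h_f = f(L/D)·V²/2g = 0.01645·3268·0.2656 = 14.28 m
Minor: ΣK = 1.24; h_m = ΣK·V²/2g = 0.3294 m
Total H_L = 14.28 + 0.3294 = 14.61 m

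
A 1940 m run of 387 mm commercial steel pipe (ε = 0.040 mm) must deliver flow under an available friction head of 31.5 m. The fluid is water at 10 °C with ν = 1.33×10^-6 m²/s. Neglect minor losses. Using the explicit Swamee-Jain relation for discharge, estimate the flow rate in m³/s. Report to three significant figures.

Q ≈ 0.354 m³/s

Swamee-Jain (Type II): Q = -0.965·√(gD⁵h_f/L)·ln[ε/(3.7D) + √(3.17ν²L/(gD³h_f))]
√(gD⁵h_f/L) = √(9.81·0.387⁵·31.5/1940) = 0.03718
ε/(3.7D) = 2.79×10^-5; √(3.17ν²L/(gD³h_f)) = 2.46×10^-5
Q = -0.965·0.03718·ln(5.258×10^-5) = 0.3536 m³/s
Check: V = 3.01 m/s, Re = 8.75×10^5, f = 0.01371, h_f = 31.7 m ≈ 31.5 m ✓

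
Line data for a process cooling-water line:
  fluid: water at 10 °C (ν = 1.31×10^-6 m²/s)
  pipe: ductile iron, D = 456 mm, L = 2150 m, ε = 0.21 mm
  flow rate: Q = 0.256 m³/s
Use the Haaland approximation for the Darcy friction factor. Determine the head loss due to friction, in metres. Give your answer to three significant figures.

V = 4Q/(πD²) = 4·0.256/(π·0.456²) = 1.568 m/s
Re = VD/ν = 1.568·0.456/1.31×10^-6 = 5.46×10^5 → turbulent
ε/D = 0.21/456 = 4.61×10^-4
Haaland: f = 0.01725
h_f = f(L/D)V²/(2g) = 0.01725·(2150/0.456)·1.568²/(2·9.81) = 10.19 m

h_f ≈ 10.2 m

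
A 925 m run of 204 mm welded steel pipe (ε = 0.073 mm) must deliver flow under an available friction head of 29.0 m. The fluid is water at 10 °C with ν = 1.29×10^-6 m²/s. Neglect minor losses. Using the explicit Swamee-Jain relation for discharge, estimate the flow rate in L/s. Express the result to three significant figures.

Q ≈ 89.1 L/s

Swamee-Jain (Type II): Q = -0.965·√(gD⁵h_f/L)·ln[ε/(3.7D) + √(3.17ν²L/(gD³h_f))]
√(gD⁵h_f/L) = √(9.81·0.204⁵·29.0/925) = 0.01042
ε/(3.7D) = 9.67×10^-5; √(3.17ν²L/(gD³h_f)) = 4.49×10^-5
Q = -0.965·0.01042·ln(1.417×10^-4) = 0.08915 m³/s
Check: V = 2.73 m/s, Re = 4.31×10^5, f = 0.01698, h_f = 29.2 m ≈ 29.0 m ✓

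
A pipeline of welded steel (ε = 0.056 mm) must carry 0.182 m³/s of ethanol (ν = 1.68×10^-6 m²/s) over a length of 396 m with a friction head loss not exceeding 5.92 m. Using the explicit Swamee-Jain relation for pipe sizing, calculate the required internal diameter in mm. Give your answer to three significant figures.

Swamee-Jain (Type III): D = 0.66·[ε^1.25·(LQ²/(gh_f))^4.75 + ν·Q^9.4·(L/(gh_f))^5.2]^0.04
LQ²/(gh_f) = 0.2259; L/(gh_f) = 6.819
Term 1 = ε^1.25·(…)^4.75 = 4.13×10^-9; Term 2 = ν·Q^9.4·(…)^5.2 = 4.03×10^-9
D = 0.66·(4.13×10^-9 + 4.03×10^-9)^0.04 = 0.3133 m = 313 mm
Check: V = 2.36 m/s, Re = 4.40×10^5, f = 0.01549, h_f = 5.56 m ≈ 5.92 m ✓

D ≈ 313 mm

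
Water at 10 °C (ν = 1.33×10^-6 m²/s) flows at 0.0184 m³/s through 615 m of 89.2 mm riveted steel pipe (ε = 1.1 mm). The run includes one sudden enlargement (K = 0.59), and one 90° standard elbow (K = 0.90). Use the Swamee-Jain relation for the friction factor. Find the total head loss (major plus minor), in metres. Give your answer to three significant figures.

H_L ≈ 126 m

V = 4Q/(πD²) = 2.944 m/s; V²/2g = 0.4419 m
Re = 1.97×10^5, ε/D = 0.0123 → f = 0.04116 (Swamee-Jain)
Major: h_f = f(L/D)·V²/2g = 0.04116·6895·0.4419 = 125.4 m
Minor: ΣK = 1.49; h_m = ΣK·V²/2g = 0.6584 m
Total H_L = 125.4 + 0.6584 = 126.1 m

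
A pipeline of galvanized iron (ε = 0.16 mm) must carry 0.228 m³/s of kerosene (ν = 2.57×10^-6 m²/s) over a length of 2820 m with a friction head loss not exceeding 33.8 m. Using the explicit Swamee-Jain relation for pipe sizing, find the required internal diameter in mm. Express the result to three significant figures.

Swamee-Jain (Type III): D = 0.66·[ε^1.25·(LQ²/(gh_f))^4.75 + ν·Q^9.4·(L/(gh_f))^5.2]^0.04
LQ²/(gh_f) = 0.4421; L/(gh_f) = 8.505
Term 1 = ε^1.25·(…)^4.75 = 3.73×10^-7; Term 2 = ν·Q^9.4·(…)^5.2 = 1.62×10^-7
D = 0.66·(3.73×10^-7 + 1.62×10^-7)^0.04 = 0.3704 m = 370 mm
Check: V = 2.12 m/s, Re = 3.05×10^5, f = 0.01790, h_f = 31.1 m ≈ 33.8 m ✓

D ≈ 370 mm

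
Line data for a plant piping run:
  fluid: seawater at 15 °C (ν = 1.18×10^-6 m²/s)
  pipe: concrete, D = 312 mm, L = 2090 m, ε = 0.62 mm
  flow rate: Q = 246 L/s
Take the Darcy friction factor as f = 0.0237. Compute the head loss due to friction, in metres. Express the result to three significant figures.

h_f ≈ 83.8 m

V = 4Q/(πD²) = 4·0.246/(π·0.312²) = 3.218 m/s
h_f = f(L/D)V²/(2g) = 0.02370·(2090/0.312)·3.218²/(2·9.81) = 83.77 m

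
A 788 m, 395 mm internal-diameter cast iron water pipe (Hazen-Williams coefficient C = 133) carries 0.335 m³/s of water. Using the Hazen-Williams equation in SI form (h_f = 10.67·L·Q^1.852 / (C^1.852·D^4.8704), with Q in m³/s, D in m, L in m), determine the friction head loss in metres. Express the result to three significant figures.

h_f ≈ 11.9 m

h_f = 10.67·788·0.335^1.852 / (133^1.852·0.395^4.8704) = 11.92 m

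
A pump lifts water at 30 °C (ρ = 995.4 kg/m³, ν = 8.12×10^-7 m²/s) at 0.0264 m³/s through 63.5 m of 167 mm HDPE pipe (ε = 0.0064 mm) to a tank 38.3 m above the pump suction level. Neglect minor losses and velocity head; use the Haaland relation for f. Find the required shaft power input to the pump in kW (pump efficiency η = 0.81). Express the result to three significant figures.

V = 4Q/(πD²) = 1.205 m/s; Re = 2.48×10^5; ε/D = 3.83×10^-5; f = 0.01516
h_f = f(L/D)V²/2g = 0.4268 m
Total head H = z + h_f = 38.3 + 0.4268 = 38.73 m
P_hyd = ρgQH = 995.4·9.81·0.0264·38.73 = 9.983 kW
P_shaft = P_hyd/η = 9.983/0.81 = 12.33 kW

P_shaft ≈ 12.3 kW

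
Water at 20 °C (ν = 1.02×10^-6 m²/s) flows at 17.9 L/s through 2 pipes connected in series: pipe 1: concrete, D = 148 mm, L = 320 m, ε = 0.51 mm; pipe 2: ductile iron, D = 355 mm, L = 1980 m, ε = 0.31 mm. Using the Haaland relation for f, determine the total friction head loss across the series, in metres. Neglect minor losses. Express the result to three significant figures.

H ≈ 3.55 m

Pipe 1: V = 1.040 m/s, Re = 1.51×10^5, ε/D = 0.00345, f = 0.02799, h_1 = f(L/D)V²/2g = 3.339 m
Pipe 2: V = 0.1808 m/s, Re = 6.29×10^4, ε/D = 8.73×10^-4, f = 0.02266, h_2 = f(L/D)V²/2g = 0.2107 m
Series → Q common, losses add: H = Σh = 3.550 m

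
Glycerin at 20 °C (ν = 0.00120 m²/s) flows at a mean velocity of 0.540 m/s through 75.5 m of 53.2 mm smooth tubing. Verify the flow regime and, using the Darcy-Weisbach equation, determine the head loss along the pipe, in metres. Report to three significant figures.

h_f ≈ 56.4 m

Re = VD/ν = 0.540·0.05320/0.00120 = 23.9 → laminar (Re < 2300)
f = 64/Re = 2.673
h_f = f(L/D)V²/(2g) = 2.673·(75.5/0.05320)·0.540²/(2·9.81) = 56.39 m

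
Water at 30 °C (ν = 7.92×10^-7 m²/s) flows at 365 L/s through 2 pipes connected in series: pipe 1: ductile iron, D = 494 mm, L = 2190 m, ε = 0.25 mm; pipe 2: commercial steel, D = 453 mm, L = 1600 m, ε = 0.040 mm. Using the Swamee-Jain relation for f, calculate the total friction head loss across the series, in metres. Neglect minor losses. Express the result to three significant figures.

Pipe 1: V = 1.904 m/s, Re = 1.19×10^6, ε/D = 5.06×10^-4, f = 0.01726, h_1 = f(L/D)V²/2g = 14.14 m
Pipe 2: V = 2.265 m/s, Re = 1.30×10^6, ε/D = 8.83×10^-5, f = 0.01305, h_2 = f(L/D)V²/2g = 12.05 m
Series → Q common, losses add: H = Σh = 26.19 m

H ≈ 26.2 m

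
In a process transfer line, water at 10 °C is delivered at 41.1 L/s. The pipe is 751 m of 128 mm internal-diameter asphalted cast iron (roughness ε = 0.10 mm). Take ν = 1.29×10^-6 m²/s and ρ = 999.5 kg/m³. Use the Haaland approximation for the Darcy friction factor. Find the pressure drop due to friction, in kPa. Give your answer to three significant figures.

V = 4Q/(πD²) = 4·0.0411/(π·0.128²) = 3.194 m/s
Re = VD/ν = 3.194·0.128/1.29×10^-6 = 3.17×10^5 → turbulent
ε/D = 0.10/128 = 7.81×10^-4
Haaland: f = 0.01950
h_f = f(L/D)V²/(2g) = 0.01950·(751/0.128)·3.194²/(2·9.81) = 59.48 m
Δp = ρg·h_f = 999.5·9.81·59.48 = 583.2 kPa

Δp ≈ 583 kPa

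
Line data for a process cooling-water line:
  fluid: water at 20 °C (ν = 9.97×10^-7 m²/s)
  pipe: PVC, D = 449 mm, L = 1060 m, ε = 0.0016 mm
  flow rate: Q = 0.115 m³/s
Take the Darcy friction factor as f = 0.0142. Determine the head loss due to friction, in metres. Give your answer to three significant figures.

h_f ≈ 0.901 m

V = 4Q/(πD²) = 4·0.115/(π·0.449²) = 0.7263 m/s
h_f = f(L/D)V²/(2g) = 0.01420·(1060/0.449)·0.7263²/(2·9.81) = 0.9013 m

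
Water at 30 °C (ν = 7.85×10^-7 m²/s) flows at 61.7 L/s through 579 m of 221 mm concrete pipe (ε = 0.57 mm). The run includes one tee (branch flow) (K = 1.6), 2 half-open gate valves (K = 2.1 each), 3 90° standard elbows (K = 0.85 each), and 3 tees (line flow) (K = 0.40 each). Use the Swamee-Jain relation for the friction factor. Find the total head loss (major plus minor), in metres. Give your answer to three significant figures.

V = 4Q/(πD²) = 1.608 m/s; V²/2g = 0.1319 m
Re = 4.53×10^5, ε/D = 0.00258 → f = 0.02554 (Swamee-Jain)
Major: h_f = f(L/D)·V²/2g = 0.02554·2620·0.1319 = 8.824 m
Minor: ΣK = 9.55; h_m = ΣK·V²/2g = 1.259 m
Total H_L = 8.824 + 1.259 = 10.08 m

H_L ≈ 10.1 m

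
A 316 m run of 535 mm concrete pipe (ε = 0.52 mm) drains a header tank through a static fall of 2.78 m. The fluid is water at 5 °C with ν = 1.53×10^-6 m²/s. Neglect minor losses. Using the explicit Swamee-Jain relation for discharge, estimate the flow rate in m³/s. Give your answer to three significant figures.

Swamee-Jain (Type II): Q = -0.965·√(gD⁵h_f/L)·ln[ε/(3.7D) + √(3.17ν²L/(gD³h_f))]
√(gD⁵h_f/L) = √(9.81·0.535⁵·2.78/316) = 0.06150
ε/(3.7D) = 2.63×10^-4; √(3.17ν²L/(gD³h_f)) = 2.37×10^-5
Q = -0.965·0.06150·ln(2.864×10^-4) = 0.4842 m³/s
Check: V = 2.15 m/s, Re = 7.53×10^5, f = 0.02001, h_f = 2.80 m ≈ 2.78 m ✓

Q ≈ 0.484 m³/s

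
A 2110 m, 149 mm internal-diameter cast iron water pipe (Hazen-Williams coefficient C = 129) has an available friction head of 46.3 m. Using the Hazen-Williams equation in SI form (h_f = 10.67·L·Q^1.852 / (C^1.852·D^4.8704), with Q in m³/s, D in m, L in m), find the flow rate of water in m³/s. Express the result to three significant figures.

Rearranging: Q = [h_f·C^1.852·D^4.8704 / (10.67·L)]^(1/1.852)
Q = [46.3·129^1.852·0.149^4.8704 / (10.67·2110)]^0.540 = 0.03058 m³/s

Q ≈ 0.0306 m³/s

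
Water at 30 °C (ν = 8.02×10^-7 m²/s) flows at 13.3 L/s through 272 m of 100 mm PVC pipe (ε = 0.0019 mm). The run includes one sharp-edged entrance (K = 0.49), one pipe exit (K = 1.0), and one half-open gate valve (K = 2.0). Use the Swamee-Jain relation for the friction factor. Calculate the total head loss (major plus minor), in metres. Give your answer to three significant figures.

H_L ≈ 6.69 m

V = 4Q/(πD²) = 1.693 m/s; V²/2g = 0.1462 m
Re = 2.11×10^5, ε/D = 1.90×10^-5 → f = 0.01555 (Swamee-Jain)
Major: h_f = f(L/D)·V²/2g = 0.01555·2720·0.1462 = 6.181 m
Minor: ΣK = 3.49; h_m = ΣK·V²/2g = 0.5101 m
Total H_L = 6.181 + 0.5101 = 6.692 m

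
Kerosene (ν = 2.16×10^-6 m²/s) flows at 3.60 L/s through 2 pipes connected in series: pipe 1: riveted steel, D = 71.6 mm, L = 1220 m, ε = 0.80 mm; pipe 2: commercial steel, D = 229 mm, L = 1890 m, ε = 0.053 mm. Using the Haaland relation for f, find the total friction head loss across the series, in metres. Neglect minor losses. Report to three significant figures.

Pipe 1: V = 0.8941 m/s, Re = 2.96×10^4, ε/D = 0.0112, f = 0.04117, h_1 = f(L/D)V²/2g = 28.58 m
Pipe 2: V = 0.08741 m/s, Re = 9270, ε/D = 2.31×10^-4, f = 0.03179, h_2 = f(L/D)V²/2g = 0.1022 m
Series → Q common, losses add: H = Σh = 28.68 m

H ≈ 28.7 m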